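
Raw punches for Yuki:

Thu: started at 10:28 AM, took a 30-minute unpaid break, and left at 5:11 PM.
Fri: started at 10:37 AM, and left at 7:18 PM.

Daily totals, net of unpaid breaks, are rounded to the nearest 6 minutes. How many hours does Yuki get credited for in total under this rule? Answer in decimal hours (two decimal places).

14.90 hours

Thu: 10:28 AM–5:11 PM = 6 h 43 min − 30 min = 6 h 13 min → rounds to 6 h 12 min
Fri: 10:37 AM–7:18 PM = 8 h 41 min → rounds to 8 h 42 min
Total credited: 14 h 54 min.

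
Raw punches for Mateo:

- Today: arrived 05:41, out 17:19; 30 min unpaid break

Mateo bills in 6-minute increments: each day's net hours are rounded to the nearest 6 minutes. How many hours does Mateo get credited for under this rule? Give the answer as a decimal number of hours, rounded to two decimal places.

Today: 05:41–17:19 = 11 h 38 min − 30 min = 11 h 8 min → rounds to 11 h 6 min

11.10 hours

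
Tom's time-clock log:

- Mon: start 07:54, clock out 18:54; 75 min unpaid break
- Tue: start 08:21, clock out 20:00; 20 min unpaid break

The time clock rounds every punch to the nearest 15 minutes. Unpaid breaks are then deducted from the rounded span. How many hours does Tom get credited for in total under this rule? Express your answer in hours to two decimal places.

21.17 hours

Mon: in 07:54→08:00, out 18:54→19:00; 11 h 0 min − 75 min = 9 h 45 min
Tue: in 08:21→08:15, out 20:00→20:00; 11 h 45 min − 20 min = 11 h 25 min
Total credited: 21 h 10 min.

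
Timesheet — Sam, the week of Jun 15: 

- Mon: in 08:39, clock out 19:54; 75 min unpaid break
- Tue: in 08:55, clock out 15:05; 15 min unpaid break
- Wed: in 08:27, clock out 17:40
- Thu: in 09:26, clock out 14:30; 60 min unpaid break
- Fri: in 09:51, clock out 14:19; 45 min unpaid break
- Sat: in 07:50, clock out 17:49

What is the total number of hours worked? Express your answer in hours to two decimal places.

42.90 hours

Mon: 08:39–19:54 = 11 h 15 min; less 75 min break → 10 h 0 min
Tue: 08:55–15:05 = 6 h 10 min; less 15 min break → 5 h 55 min
Wed: 08:27–17:40 = 9 h 13 min
Thu: 09:26–14:30 = 5 h 4 min; less 60 min break → 4 h 4 min
Fri: 09:51–14:19 = 4 h 28 min; less 45 min break → 3 h 43 min
Sat: 07:50–17:49 = 9 h 59 min
Total: 10 h 0 min + 5 h 55 min + 9 h 13 min + 4 h 4 min + 3 h 43 min + 9 h 59 min = 42 h 54 min.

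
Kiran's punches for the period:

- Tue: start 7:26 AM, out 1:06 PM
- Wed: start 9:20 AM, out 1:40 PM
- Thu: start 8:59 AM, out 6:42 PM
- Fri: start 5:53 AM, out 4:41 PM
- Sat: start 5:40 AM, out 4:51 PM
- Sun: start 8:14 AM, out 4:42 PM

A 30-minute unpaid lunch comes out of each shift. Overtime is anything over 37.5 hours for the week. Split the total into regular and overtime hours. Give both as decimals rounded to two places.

Tue: 7:26 AM–1:06 PM = 5 h 40 min; less 30 min break → 5 h 10 min
Wed: 9:20 AM–1:40 PM = 4 h 20 min; less 30 min break → 3 h 50 min
Thu: 8:59 AM–6:42 PM = 9 h 43 min; less 30 min break → 9 h 13 min
Fri: 5:53 AM–4:41 PM = 10 h 48 min; less 30 min break → 10 h 18 min
Sat: 5:40 AM–4:51 PM = 11 h 11 min; less 30 min break → 10 h 41 min
Sun: 8:14 AM–4:42 PM = 8 h 28 min; less 30 min break → 7 h 58 min
Total worked: 47 h 10 min = 47.17 h.
Threshold 37.5 h → overtime 9 h 40 min, regular 37 h 30 min.

Regular 37.50 hours, overtime 9.67 hours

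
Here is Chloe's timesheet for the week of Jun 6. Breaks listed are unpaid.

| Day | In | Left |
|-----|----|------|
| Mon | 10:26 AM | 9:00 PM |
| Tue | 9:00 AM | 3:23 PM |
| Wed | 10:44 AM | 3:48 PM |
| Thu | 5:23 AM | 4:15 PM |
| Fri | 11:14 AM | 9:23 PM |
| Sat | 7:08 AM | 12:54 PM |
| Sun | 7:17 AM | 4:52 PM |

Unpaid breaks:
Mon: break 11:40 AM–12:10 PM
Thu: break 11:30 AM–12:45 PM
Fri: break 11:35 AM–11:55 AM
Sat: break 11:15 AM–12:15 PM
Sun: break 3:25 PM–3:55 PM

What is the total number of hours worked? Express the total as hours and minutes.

54 h 48 min

Mon: 10:26 AM–9:00 PM = 10 h 34 min; less 30 min break → 10 h 4 min
Tue: 9:00 AM–3:23 PM = 6 h 23 min
Wed: 10:44 AM–3:48 PM = 5 h 4 min
Thu: 5:23 AM–4:15 PM = 10 h 52 min; less 75 min break → 9 h 37 min
Fri: 11:14 AM–9:23 PM = 10 h 9 min; less 20 min break → 9 h 49 min
Sat: 7:08 AM–12:54 PM = 5 h 46 min; less 60 min break → 4 h 46 min
Sun: 7:17 AM–4:52 PM = 9 h 35 min; less 30 min break → 9 h 5 min
Total: 10 h 4 min + 6 h 23 min + 5 h 4 min + 9 h 37 min + 9 h 49 min + 4 h 46 min + 9 h 5 min = 54 h 48 min.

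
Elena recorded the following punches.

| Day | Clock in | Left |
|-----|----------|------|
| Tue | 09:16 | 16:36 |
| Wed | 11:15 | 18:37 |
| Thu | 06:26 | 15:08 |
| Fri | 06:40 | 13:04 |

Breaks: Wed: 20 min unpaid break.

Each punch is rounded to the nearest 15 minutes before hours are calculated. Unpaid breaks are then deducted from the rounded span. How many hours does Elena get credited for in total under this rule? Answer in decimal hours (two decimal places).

29.17 hours

Tue: in 09:16→09:15, out 16:36→16:30; 7 h 15 min
Wed: in 11:15→11:15, out 18:37→18:30; 7 h 15 min − 20 min = 6 h 55 min
Thu: in 06:26→06:30, out 15:08→15:15; 8 h 45 min
Fri: in 06:40→06:45, out 13:04→13:00; 6 h 15 min
Total credited: 29 h 10 min.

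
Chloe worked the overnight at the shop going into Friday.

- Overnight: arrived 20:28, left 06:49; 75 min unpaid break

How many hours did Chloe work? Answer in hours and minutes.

9 h 6 min

Overnight: 20:28 → midnight = 3 h 32 min; midnight → 06:49 = 6 h 49 min; span 10 h 21 min; less 75 min break → 9 h 6 min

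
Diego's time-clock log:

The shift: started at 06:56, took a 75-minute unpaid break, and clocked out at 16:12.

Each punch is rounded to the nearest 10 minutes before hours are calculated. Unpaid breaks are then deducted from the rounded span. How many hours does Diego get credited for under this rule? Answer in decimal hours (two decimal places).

7.92 hours

The shift: in 06:56→07:00, out 16:12→16:10; 9 h 10 min − 75 min = 7 h 55 min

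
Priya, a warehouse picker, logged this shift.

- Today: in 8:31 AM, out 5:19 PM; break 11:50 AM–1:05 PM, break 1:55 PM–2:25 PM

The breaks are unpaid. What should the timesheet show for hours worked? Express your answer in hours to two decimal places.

Today: 8:31 AM–5:19 PM = 8 h 48 min; less 105 min break → 7 h 3 min

7.05 hours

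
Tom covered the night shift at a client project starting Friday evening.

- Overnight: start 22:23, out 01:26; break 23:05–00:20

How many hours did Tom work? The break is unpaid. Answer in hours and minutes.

Overnight: 22:23 → midnight = 1 h 37 min; midnight → 01:26 = 1 h 26 min; span 3 h 3 min; less 75 min break → 1 h 48 min

1 h 48 min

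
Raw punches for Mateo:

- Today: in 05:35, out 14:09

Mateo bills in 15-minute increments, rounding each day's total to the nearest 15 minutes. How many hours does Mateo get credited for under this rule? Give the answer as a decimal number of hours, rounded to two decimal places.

8.50 hours

Today: 05:35–14:09 = 8 h 34 min → rounds to 8 h 30 min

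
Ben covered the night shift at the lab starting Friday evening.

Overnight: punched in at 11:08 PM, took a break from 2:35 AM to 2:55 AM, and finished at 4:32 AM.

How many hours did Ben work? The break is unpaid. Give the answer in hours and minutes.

Overnight: 11:08 PM → midnight = 0 h 52 min; midnight → 4:32 AM = 4 h 32 min; span 5 h 24 min; less 20 min break → 5 h 4 min

5 h 4 min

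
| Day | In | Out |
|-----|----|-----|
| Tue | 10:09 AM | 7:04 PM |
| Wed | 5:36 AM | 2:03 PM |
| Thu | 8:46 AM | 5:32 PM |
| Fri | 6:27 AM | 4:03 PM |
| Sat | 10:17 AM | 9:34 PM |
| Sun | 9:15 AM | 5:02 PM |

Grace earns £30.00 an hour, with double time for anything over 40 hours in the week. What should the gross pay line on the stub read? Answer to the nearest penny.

£2088.00

Tue: 10:09 AM–7:04 PM = 8 h 55 min
Wed: 5:36 AM–2:03 PM = 8 h 27 min
Thu: 8:46 AM–5:32 PM = 8 h 46 min
Fri: 6:27 AM–4:03 PM = 9 h 36 min
Sat: 10:17 AM–9:34 PM = 11 h 17 min
Sun: 9:15 AM–5:02 PM = 7 h 47 min
Total worked: 54 h 48 min = 3288 min.
Regular 40 h 0 min = 2400 min at £30.00/h; overtime 14 h 48 min = 888 min at £60.00/h.
Pay = (2400 × £30.00 + 888 × £60.00) ÷ 60 = £2088.00.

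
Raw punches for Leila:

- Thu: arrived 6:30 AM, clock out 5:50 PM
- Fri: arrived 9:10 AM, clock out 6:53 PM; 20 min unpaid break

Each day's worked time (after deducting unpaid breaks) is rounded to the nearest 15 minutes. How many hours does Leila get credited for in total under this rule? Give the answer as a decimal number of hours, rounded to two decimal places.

20.75 hours

Thu: 6:30 AM–5:50 PM = 11 h 20 min → rounds to 11 h 15 min
Fri: 9:10 AM–6:53 PM = 9 h 43 min − 20 min = 9 h 23 min → rounds to 9 h 30 min
Total credited: 20 h 45 min.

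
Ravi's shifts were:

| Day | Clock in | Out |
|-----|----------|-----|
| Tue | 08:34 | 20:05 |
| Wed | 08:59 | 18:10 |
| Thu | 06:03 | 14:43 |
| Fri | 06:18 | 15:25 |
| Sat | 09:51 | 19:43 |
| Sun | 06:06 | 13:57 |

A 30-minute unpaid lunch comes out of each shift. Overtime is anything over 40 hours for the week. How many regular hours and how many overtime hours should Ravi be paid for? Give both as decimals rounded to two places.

Regular 40.00 hours, overtime 13.20 hours

Tue: 08:34–20:05 = 11 h 31 min; less 30 min break → 11 h 1 min
Wed: 08:59–18:10 = 9 h 11 min; less 30 min break → 8 h 41 min
Thu: 06:03–14:43 = 8 h 40 min; less 30 min break → 8 h 10 min
Fri: 06:18–15:25 = 9 h 7 min; less 30 min break → 8 h 37 min
Sat: 09:51–19:43 = 9 h 52 min; less 30 min break → 9 h 22 min
Sun: 06:06–13:57 = 7 h 51 min; less 30 min break → 7 h 21 min
Total worked: 53 h 12 min = 53.20 h.
Threshold 40 h → overtime 13 h 12 min, regular 40 h 0 min.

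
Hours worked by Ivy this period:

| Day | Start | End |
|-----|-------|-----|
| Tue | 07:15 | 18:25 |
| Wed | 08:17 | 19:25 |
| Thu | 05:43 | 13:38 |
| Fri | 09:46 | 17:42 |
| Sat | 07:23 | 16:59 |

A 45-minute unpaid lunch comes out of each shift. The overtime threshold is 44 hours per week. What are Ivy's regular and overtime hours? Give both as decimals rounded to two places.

Regular 44.00 hours, overtime 0.00 hours

Tue: 07:15–18:25 = 11 h 10 min; less 45 min break → 10 h 25 min
Wed: 08:17–19:25 = 11 h 8 min; less 45 min break → 10 h 23 min
Thu: 05:43–13:38 = 7 h 55 min; less 45 min break → 7 h 10 min
Fri: 09:46–17:42 = 7 h 56 min; less 45 min break → 7 h 11 min
Sat: 07:23–16:59 = 9 h 36 min; less 45 min break → 8 h 51 min
Total worked: 44 h 0 min = 44.00 h.
Threshold 44 h → overtime 0 h 0 min, regular 44 h 0 min.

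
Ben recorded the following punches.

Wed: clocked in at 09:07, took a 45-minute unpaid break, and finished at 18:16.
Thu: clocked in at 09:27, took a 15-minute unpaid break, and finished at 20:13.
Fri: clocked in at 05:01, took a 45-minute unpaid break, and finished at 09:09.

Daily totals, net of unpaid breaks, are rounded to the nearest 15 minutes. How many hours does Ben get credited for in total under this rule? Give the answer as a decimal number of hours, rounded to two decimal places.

22.50 hours

Wed: 09:07–18:16 = 9 h 9 min − 45 min = 8 h 24 min → rounds to 8 h 30 min
Thu: 09:27–20:13 = 10 h 46 min − 15 min = 10 h 31 min → rounds to 10 h 30 min
Fri: 05:01–09:09 = 4 h 8 min − 45 min = 3 h 23 min → rounds to 3 h 30 min
Total credited: 22 h 30 min.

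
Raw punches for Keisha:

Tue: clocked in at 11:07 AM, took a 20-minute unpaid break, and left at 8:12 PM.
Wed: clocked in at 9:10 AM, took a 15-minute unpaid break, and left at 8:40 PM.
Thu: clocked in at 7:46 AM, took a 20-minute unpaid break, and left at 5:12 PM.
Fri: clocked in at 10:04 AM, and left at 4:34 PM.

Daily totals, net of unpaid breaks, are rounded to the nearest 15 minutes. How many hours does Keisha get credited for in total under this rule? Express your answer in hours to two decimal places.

35.50 hours

Tue: 11:07 AM–8:12 PM = 9 h 5 min − 20 min = 8 h 45 min → rounds to 8 h 45 min
Wed: 9:10 AM–8:40 PM = 11 h 30 min − 15 min = 11 h 15 min → rounds to 11 h 15 min
Thu: 7:46 AM–5:12 PM = 9 h 26 min − 20 min = 9 h 6 min → rounds to 9 h 0 min
Fri: 10:04 AM–4:34 PM = 6 h 30 min → rounds to 6 h 30 min
Total credited: 35 h 30 min.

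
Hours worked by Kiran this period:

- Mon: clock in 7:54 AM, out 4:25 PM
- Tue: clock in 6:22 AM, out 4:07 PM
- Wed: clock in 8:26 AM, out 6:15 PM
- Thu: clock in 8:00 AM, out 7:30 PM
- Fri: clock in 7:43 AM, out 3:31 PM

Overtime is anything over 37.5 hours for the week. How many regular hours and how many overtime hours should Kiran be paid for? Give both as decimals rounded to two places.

Mon: 7:54 AM–4:25 PM = 8 h 31 min
Tue: 6:22 AM–4:07 PM = 9 h 45 min
Wed: 8:26 AM–6:15 PM = 9 h 49 min
Thu: 8:00 AM–7:30 PM = 11 h 30 min
Fri: 7:43 AM–3:31 PM = 7 h 48 min
Total worked: 47 h 23 min = 47.38 h.
Threshold 37.5 h → overtime 9 h 53 min, regular 37 h 30 min.

Regular 37.50 hours, overtime 9.88 hours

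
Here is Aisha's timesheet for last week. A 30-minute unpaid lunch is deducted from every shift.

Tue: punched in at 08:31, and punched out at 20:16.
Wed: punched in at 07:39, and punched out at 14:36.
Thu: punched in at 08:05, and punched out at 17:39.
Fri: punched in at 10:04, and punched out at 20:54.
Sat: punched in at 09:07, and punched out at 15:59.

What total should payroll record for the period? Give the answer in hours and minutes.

Tue: 08:31–20:16 = 11 h 45 min; less 30 min break → 11 h 15 min
Wed: 07:39–14:36 = 6 h 57 min; less 30 min break → 6 h 27 min
Thu: 08:05–17:39 = 9 h 34 min; less 30 min break → 9 h 4 min
Fri: 10:04–20:54 = 10 h 50 min; less 30 min break → 10 h 20 min
Sat: 09:07–15:59 = 6 h 52 min; less 30 min break → 6 h 22 min
Total: 11 h 15 min + 6 h 27 min + 9 h 4 min + 10 h 20 min + 6 h 22 min = 43 h 28 min.

43 h 28 min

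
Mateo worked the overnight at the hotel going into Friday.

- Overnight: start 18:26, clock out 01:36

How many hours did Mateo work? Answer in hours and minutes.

7 h 10 min

Overnight: 18:26 → midnight = 5 h 34 min; midnight → 01:36 = 1 h 36 min; span 7 h 10 min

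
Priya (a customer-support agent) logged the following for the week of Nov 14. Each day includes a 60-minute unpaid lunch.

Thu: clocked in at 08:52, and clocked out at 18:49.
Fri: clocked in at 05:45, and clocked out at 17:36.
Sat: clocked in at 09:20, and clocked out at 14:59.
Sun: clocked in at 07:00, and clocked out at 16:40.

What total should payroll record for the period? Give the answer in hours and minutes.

Thu: 08:52–18:49 = 9 h 57 min; less 60 min break → 8 h 57 min
Fri: 05:45–17:36 = 11 h 51 min; less 60 min break → 10 h 51 min
Sat: 09:20–14:59 = 5 h 39 min; less 60 min break → 4 h 39 min
Sun: 07:00–16:40 = 9 h 40 min; less 60 min break → 8 h 40 min
Total: 8 h 57 min + 10 h 51 min + 4 h 39 min + 8 h 40 min = 33 h 7 min.

33 h 7 min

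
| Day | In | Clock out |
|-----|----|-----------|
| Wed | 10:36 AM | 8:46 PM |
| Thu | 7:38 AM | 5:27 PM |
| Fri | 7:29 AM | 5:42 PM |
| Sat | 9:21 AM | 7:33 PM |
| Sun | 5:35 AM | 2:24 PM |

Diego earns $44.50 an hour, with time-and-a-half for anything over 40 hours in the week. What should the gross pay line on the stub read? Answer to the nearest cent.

$2395.21

Wed: 10:36 AM–8:46 PM = 10 h 10 min
Thu: 7:38 AM–5:27 PM = 9 h 49 min
Fri: 7:29 AM–5:42 PM = 10 h 13 min
Sat: 9:21 AM–7:33 PM = 10 h 12 min
Sun: 5:35 AM–2:24 PM = 8 h 49 min
Total worked: 49 h 13 min = 2953 min.
Regular 40 h 0 min = 2400 min at $44.50/h; overtime 9 h 13 min = 553 min at $66.75/h.
Pay = (2400 × $44.50 + 553 × $66.75) ÷ 60 = $2395.21.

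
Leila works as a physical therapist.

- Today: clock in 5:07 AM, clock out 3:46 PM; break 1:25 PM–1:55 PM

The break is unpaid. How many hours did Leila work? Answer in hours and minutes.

Today: 5:07 AM–3:46 PM = 10 h 39 min; less 30 min break → 10 h 9 min

10 h 9 min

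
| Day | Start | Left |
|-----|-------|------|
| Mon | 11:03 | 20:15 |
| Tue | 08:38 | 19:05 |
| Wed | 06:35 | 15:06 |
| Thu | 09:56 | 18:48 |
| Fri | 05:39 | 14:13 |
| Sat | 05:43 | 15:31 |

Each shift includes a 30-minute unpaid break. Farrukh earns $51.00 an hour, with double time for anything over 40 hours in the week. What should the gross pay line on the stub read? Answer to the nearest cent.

$3304.80

Mon: 11:03–20:15 = 9 h 12 min; less 30 min break → 8 h 42 min
Tue: 08:38–19:05 = 10 h 27 min; less 30 min break → 9 h 57 min
Wed: 06:35–15:06 = 8 h 31 min; less 30 min break → 8 h 1 min
Thu: 09:56–18:48 = 8 h 52 min; less 30 min break → 8 h 22 min
Fri: 05:39–14:13 = 8 h 34 min; less 30 min break → 8 h 4 min
Sat: 05:43–15:31 = 9 h 48 min; less 30 min break → 9 h 18 min
Total worked: 52 h 24 min = 3144 min.
Regular 40 h 0 min = 2400 min at $51.00/h; overtime 12 h 24 min = 744 min at $102.00/h.
Pay = (2400 × $51.00 + 744 × $102.00) ÷ 60 = $3304.80.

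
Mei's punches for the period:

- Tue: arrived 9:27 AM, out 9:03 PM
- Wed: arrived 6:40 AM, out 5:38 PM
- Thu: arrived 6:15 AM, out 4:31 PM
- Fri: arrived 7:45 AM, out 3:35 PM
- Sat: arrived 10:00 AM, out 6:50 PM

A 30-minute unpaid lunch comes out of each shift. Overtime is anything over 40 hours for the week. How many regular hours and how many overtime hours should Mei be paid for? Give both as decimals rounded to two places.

Tue: 9:27 AM–9:03 PM = 11 h 36 min; less 30 min break → 11 h 6 min
Wed: 6:40 AM–5:38 PM = 10 h 58 min; less 30 min break → 10 h 28 min
Thu: 6:15 AM–4:31 PM = 10 h 16 min; less 30 min break → 9 h 46 min
Fri: 7:45 AM–3:35 PM = 7 h 50 min; less 30 min break → 7 h 20 min
Sat: 10:00 AM–6:50 PM = 8 h 50 min; less 30 min break → 8 h 20 min
Total worked: 47 h 0 min = 47.00 h.
Threshold 40 h → overtime 7 h 0 min, regular 40 h 0 min.

Regular 40.00 hours, overtime 7.00 hours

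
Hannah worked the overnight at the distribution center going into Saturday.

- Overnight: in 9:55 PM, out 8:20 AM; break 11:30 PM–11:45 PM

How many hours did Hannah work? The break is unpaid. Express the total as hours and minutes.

10 h 10 min

Overnight: 9:55 PM → midnight = 2 h 5 min; midnight → 8:20 AM = 8 h 20 min; span 10 h 25 min; less 15 min break → 10 h 10 min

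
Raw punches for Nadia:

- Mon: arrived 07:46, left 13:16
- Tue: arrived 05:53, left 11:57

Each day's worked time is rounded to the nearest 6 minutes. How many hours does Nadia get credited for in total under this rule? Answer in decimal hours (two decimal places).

11.60 hours

Mon: 07:46–13:16 = 5 h 30 min → rounds to 5 h 30 min
Tue: 05:53–11:57 = 6 h 4 min → rounds to 6 h 6 min
Total credited: 11 h 36 min.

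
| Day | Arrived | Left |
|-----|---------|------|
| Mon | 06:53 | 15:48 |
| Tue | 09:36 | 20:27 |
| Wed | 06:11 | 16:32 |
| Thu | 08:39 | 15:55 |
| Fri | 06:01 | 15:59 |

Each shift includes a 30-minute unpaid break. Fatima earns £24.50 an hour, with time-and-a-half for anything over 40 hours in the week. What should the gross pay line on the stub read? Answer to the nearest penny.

£1158.24

Mon: 06:53–15:48 = 8 h 55 min; less 30 min break → 8 h 25 min
Tue: 09:36–20:27 = 10 h 51 min; less 30 min break → 10 h 21 min
Wed: 06:11–16:32 = 10 h 21 min; less 30 min break → 9 h 51 min
Thu: 08:39–15:55 = 7 h 16 min; less 30 min break → 6 h 46 min
Fri: 06:01–15:59 = 9 h 58 min; less 30 min break → 9 h 28 min
Total worked: 44 h 51 min = 2691 min.
Regular 40 h 0 min = 2400 min at £24.50/h; overtime 4 h 51 min = 291 min at £36.75/h.
Pay = (2400 × £24.50 + 291 × £36.75) ÷ 60 = £1158.24.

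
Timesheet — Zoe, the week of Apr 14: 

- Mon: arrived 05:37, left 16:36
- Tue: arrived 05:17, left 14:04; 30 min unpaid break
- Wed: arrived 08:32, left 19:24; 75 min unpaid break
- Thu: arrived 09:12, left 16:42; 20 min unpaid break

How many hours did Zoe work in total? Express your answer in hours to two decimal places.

36.05 hours

Mon: 05:37–16:36 = 10 h 59 min
Tue: 05:17–14:04 = 8 h 47 min; less 30 min break → 8 h 17 min
Wed: 08:32–19:24 = 10 h 52 min; less 75 min break → 9 h 37 min
Thu: 09:12–16:42 = 7 h 30 min; less 20 min break → 7 h 10 min
Total: 10 h 59 min + 8 h 17 min + 9 h 37 min + 7 h 10 min = 36 h 3 min.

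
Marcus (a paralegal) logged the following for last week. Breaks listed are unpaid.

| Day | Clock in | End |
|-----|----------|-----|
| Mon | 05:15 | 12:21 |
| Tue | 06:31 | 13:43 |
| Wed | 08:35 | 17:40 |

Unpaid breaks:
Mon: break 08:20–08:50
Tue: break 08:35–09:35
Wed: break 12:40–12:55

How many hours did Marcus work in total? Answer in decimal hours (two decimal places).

21.63 hours

Mon: 05:15–12:21 = 7 h 6 min; less 30 min break → 6 h 36 min
Tue: 06:31–13:43 = 7 h 12 min; less 60 min break → 6 h 12 min
Wed: 08:35–17:40 = 9 h 5 min; less 15 min break → 8 h 50 min
Total: 6 h 36 min + 6 h 12 min + 8 h 50 min = 21 h 38 min.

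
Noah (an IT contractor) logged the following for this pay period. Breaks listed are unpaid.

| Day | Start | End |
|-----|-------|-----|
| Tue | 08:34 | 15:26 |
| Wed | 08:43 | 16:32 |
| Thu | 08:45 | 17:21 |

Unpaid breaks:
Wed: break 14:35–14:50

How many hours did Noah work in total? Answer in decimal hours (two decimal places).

23.03 hours

Tue: 08:34–15:26 = 6 h 52 min
Wed: 08:43–16:32 = 7 h 49 min; less 15 min break → 7 h 34 min
Thu: 08:45–17:21 = 8 h 36 min
Total: 6 h 52 min + 7 h 34 min + 8 h 36 min = 23 h 2 min.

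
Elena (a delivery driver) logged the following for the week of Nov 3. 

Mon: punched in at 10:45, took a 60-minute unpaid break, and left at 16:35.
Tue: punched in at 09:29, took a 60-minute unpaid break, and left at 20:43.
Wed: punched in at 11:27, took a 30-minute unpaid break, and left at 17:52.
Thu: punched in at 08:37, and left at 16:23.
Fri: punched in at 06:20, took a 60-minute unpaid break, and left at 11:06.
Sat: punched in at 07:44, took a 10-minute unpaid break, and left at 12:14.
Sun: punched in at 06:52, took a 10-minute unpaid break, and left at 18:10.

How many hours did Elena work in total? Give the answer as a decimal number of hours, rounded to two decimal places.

Mon: 10:45–16:35 = 5 h 50 min; less 60 min break → 4 h 50 min
Tue: 09:29–20:43 = 11 h 14 min; less 60 min break → 10 h 14 min
Wed: 11:27–17:52 = 6 h 25 min; less 30 min break → 5 h 55 min
Thu: 08:37–16:23 = 7 h 46 min
Fri: 06:20–11:06 = 4 h 46 min; less 60 min break → 3 h 46 min
Sat: 07:44–12:14 = 4 h 30 min; less 10 min break → 4 h 20 min
Sun: 06:52–18:10 = 11 h 18 min; less 10 min break → 11 h 8 min
Total: 4 h 50 min + 10 h 14 min + 5 h 55 min + 7 h 46 min + 3 h 46 min + 4 h 20 min + 11 h 8 min = 47 h 59 min.

47.98 hours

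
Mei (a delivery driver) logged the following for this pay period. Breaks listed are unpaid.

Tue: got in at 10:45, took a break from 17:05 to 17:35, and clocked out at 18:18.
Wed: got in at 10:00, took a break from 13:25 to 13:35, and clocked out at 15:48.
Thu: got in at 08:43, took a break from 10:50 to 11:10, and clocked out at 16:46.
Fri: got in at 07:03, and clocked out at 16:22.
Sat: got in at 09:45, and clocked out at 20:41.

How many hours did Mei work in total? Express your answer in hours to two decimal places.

Tue: 10:45–18:18 = 7 h 33 min; less 30 min break → 7 h 3 min
Wed: 10:00–15:48 = 5 h 48 min; less 10 min break → 5 h 38 min
Thu: 08:43–16:46 = 8 h 3 min; less 20 min break → 7 h 43 min
Fri: 07:03–16:22 = 9 h 19 min
Sat: 09:45–20:41 = 10 h 56 min
Total: 7 h 3 min + 5 h 38 min + 7 h 43 min + 9 h 19 min + 10 h 56 min = 40 h 39 min.

40.65 hours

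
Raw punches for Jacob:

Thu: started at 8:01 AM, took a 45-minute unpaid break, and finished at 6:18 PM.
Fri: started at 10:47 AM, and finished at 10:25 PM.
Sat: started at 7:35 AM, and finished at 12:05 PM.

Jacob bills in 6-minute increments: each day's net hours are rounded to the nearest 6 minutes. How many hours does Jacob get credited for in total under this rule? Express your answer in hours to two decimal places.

25.60 hours

Thu: 8:01 AM–6:18 PM = 10 h 17 min − 45 min = 9 h 32 min → rounds to 9 h 30 min
Fri: 10:47 AM–10:25 PM = 11 h 38 min → rounds to 11 h 36 min
Sat: 7:35 AM–12:05 PM = 4 h 30 min → rounds to 4 h 30 min
Total credited: 25 h 36 min.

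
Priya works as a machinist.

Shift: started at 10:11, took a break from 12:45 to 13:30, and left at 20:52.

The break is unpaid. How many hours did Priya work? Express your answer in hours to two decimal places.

9.93 hours

Shift: 10:11–20:52 = 10 h 41 min; less 45 min break → 9 h 56 min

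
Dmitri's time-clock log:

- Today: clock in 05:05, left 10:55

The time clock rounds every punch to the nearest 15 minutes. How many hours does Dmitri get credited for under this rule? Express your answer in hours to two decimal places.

6.00 hours

Today: in 05:05→05:00, out 10:55→11:00; 6 h 0 min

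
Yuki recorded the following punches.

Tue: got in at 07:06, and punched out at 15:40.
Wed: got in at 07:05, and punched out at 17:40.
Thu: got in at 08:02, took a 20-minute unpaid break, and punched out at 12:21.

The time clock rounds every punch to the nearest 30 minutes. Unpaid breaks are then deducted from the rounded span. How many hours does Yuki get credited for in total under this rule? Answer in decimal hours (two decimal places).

Tue: in 07:06→07:00, out 15:40→15:30; 8 h 30 min
Wed: in 07:05→07:00, out 17:40→17:30; 10 h 30 min
Thu: in 08:02→08:00, out 12:21→12:30; 4 h 30 min − 20 min = 4 h 10 min
Total credited: 23 h 10 min.

23.17 hours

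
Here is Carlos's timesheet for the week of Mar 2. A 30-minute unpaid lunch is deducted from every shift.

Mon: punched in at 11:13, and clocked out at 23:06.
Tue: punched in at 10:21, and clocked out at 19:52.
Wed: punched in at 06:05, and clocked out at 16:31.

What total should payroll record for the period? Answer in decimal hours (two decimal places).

30.33 hours

Mon: 11:13–23:06 = 11 h 53 min; less 30 min break → 11 h 23 min
Tue: 10:21–19:52 = 9 h 31 min; less 30 min break → 9 h 1 min
Wed: 06:05–16:31 = 10 h 26 min; less 30 min break → 9 h 56 min
Total: 11 h 23 min + 9 h 1 min + 9 h 56 min = 30 h 20 min.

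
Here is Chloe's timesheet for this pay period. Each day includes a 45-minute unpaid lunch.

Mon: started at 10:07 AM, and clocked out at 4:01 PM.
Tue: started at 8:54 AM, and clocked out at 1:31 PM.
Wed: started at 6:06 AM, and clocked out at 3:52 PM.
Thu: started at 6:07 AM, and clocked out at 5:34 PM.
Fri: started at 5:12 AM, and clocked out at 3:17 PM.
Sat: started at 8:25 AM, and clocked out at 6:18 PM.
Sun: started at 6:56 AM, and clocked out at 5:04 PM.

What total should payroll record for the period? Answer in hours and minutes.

56 h 35 min

Mon: 10:07 AM–4:01 PM = 5 h 54 min; less 45 min break → 5 h 9 min
Tue: 8:54 AM–1:31 PM = 4 h 37 min; less 45 min break → 3 h 52 min
Wed: 6:06 AM–3:52 PM = 9 h 46 min; less 45 min break → 9 h 1 min
Thu: 6:07 AM–5:34 PM = 11 h 27 min; less 45 min break → 10 h 42 min
Fri: 5:12 AM–3:17 PM = 10 h 5 min; less 45 min break → 9 h 20 min
Sat: 8:25 AM–6:18 PM = 9 h 53 min; less 45 min break → 9 h 8 min
Sun: 6:56 AM–5:04 PM = 10 h 8 min; less 45 min break → 9 h 23 min
Total: 5 h 9 min + 3 h 52 min + 9 h 1 min + 10 h 42 min + 9 h 20 min + 9 h 8 min + 9 h 23 min = 56 h 35 min.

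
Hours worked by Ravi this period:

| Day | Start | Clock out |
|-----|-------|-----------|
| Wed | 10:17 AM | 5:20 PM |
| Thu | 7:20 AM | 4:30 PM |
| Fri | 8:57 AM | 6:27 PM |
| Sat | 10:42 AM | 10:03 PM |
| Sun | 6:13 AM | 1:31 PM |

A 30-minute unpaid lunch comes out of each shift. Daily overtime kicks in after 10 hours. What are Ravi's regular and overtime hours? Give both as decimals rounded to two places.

Regular 41.02 hours, overtime 0.85 hours

Wed: 10:17 AM–5:20 PM = 7 h 3 min; less 30 min break → 6 h 33 min
Thu: 7:20 AM–4:30 PM = 9 h 10 min; less 30 min break → 8 h 40 min
Fri: 8:57 AM–6:27 PM = 9 h 30 min; less 30 min break → 9 h 0 min
Sat: 10:42 AM–10:03 PM = 11 h 21 min; less 30 min break → 10 h 51 min
Sun: 6:13 AM–1:31 PM = 7 h 18 min; less 30 min break → 6 h 48 min
Wed reg 6 h 33 min / OT 0 h 0 min; Thu reg 8 h 40 min / OT 0 h 0 min; Fri reg 9 h 0 min / OT 0 h 0 min; Sat reg 10 h 0 min / OT 0 h 51 min; Sun reg 6 h 48 min / OT 0 h 0 min.
Totals: regular 41 h 1 min, overtime 0 h 51 min.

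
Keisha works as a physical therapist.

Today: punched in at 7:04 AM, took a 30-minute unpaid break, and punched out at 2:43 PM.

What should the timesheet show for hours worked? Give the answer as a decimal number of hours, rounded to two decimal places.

Today: 7:04 AM–2:43 PM = 7 h 39 min; less 30 min break → 7 h 9 min

7.15 hours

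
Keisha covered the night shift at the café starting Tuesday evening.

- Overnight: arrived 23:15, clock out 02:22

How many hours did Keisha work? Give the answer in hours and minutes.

3 h 7 min

Overnight: 23:15 → midnight = 0 h 45 min; midnight → 02:22 = 2 h 22 min; span 3 h 7 min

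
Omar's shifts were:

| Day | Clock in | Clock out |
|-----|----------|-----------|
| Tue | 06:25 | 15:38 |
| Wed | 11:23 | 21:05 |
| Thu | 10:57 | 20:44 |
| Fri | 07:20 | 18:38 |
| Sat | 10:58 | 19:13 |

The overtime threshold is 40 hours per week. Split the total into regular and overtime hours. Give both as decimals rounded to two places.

Regular 40.00 hours, overtime 8.25 hours

Tue: 06:25–15:38 = 9 h 13 min
Wed: 11:23–21:05 = 9 h 42 min
Thu: 10:57–20:44 = 9 h 47 min
Fri: 07:20–18:38 = 11 h 18 min
Sat: 10:58–19:13 = 8 h 15 min
Total worked: 48 h 15 min = 48.25 h.
Threshold 40 h → overtime 8 h 15 min, regular 40 h 0 min.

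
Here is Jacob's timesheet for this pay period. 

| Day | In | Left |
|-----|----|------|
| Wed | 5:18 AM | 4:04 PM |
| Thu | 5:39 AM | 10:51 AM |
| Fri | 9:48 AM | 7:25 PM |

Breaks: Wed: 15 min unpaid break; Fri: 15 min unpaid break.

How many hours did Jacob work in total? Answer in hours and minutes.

Wed: 5:18 AM–4:04 PM = 10 h 46 min; less 15 min break → 10 h 31 min
Thu: 5:39 AM–10:51 AM = 5 h 12 min
Fri: 9:48 AM–7:25 PM = 9 h 37 min; less 15 min break → 9 h 22 min
Total: 10 h 31 min + 5 h 12 min + 9 h 22 min = 25 h 5 min.

25 h 5 min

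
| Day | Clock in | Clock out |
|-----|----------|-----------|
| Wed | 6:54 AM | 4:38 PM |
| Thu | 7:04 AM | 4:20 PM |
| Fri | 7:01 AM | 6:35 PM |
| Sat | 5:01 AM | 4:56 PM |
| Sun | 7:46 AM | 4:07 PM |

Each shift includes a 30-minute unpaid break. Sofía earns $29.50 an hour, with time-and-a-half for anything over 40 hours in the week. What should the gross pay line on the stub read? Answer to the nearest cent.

Wed: 6:54 AM–4:38 PM = 9 h 44 min; less 30 min break → 9 h 14 min
Thu: 7:04 AM–4:20 PM = 9 h 16 min; less 30 min break → 8 h 46 min
Fri: 7:01 AM–6:35 PM = 11 h 34 min; less 30 min break → 11 h 4 min
Sat: 5:01 AM–4:56 PM = 11 h 55 min; less 30 min break → 11 h 25 min
Sun: 7:46 AM–4:07 PM = 8 h 21 min; less 30 min break → 7 h 51 min
Total worked: 48 h 20 min = 2900 min.
Regular 40 h 0 min = 2400 min at $29.50/h; overtime 8 h 20 min = 500 min at $44.25/h.
Pay = (2400 × $29.50 + 500 × $44.25) ÷ 60 = $1548.75.

$1548.75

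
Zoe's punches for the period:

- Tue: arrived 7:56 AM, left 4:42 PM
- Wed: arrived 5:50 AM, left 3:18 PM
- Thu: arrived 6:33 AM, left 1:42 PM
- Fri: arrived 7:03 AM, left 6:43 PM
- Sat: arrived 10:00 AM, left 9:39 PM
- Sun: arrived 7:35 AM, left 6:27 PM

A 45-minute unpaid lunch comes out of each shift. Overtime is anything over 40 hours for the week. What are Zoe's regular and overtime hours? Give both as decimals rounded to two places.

Tue: 7:56 AM–4:42 PM = 8 h 46 min; less 45 min break → 8 h 1 min
Wed: 5:50 AM–3:18 PM = 9 h 28 min; less 45 min break → 8 h 43 min
Thu: 6:33 AM–1:42 PM = 7 h 9 min; less 45 min break → 6 h 24 min
Fri: 7:03 AM–6:43 PM = 11 h 40 min; less 45 min break → 10 h 55 min
Sat: 10:00 AM–9:39 PM = 11 h 39 min; less 45 min break → 10 h 54 min
Sun: 7:35 AM–6:27 PM = 10 h 52 min; less 45 min break → 10 h 7 min
Total worked: 55 h 4 min = 55.07 h.
Threshold 40 h → overtime 15 h 4 min, regular 40 h 0 min.

Regular 40.00 hours, overtime 15.07 hours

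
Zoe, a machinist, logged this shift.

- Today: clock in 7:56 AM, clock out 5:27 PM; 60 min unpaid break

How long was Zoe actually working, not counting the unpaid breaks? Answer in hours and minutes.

8 h 31 min

Today: 7:56 AM–5:27 PM = 9 h 31 min; less 60 min break → 8 h 31 min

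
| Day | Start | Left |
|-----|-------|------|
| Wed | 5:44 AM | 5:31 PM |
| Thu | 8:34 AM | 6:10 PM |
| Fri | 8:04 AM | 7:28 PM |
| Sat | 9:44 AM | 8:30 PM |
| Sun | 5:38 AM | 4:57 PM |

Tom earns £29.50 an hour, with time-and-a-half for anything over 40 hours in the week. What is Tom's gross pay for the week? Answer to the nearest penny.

Wed: 5:44 AM–5:31 PM = 11 h 47 min
Thu: 8:34 AM–6:10 PM = 9 h 36 min
Fri: 8:04 AM–7:28 PM = 11 h 24 min
Sat: 9:44 AM–8:30 PM = 10 h 46 min
Sun: 5:38 AM–4:57 PM = 11 h 19 min
Total worked: 54 h 52 min = 3292 min.
Regular 40 h 0 min = 2400 min at £29.50/h; overtime 14 h 52 min = 892 min at £44.25/h.
Pay = (2400 × £29.50 + 892 × £44.25) ÷ 60 = £1837.85.

£1837.85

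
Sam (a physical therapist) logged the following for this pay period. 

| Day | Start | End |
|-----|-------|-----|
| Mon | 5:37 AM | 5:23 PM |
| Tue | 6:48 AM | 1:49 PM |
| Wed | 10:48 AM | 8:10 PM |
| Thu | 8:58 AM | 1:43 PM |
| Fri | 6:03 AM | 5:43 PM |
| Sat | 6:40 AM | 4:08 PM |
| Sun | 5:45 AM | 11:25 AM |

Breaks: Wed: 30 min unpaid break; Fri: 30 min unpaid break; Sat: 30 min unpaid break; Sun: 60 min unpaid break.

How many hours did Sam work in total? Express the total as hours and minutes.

Mon: 5:37 AM–5:23 PM = 11 h 46 min
Tue: 6:48 AM–1:49 PM = 7 h 1 min
Wed: 10:48 AM–8:10 PM = 9 h 22 min; less 30 min break → 8 h 52 min
Thu: 8:58 AM–1:43 PM = 4 h 45 min
Fri: 6:03 AM–5:43 PM = 11 h 40 min; less 30 min break → 11 h 10 min
Sat: 6:40 AM–4:08 PM = 9 h 28 min; less 30 min break → 8 h 58 min
Sun: 5:45 AM–11:25 AM = 5 h 40 min; less 60 min break → 4 h 40 min
Total: 11 h 46 min + 7 h 1 min + 8 h 52 min + 4 h 45 min + 11 h 10 min + 8 h 58 min + 4 h 40 min = 57 h 12 min.

57 h 12 min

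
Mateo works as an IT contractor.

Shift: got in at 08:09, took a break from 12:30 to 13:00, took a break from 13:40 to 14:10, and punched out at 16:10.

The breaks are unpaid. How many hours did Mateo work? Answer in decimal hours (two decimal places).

Shift: 08:09–16:10 = 8 h 1 min; less 60 min break → 7 h 1 min

7.02 hours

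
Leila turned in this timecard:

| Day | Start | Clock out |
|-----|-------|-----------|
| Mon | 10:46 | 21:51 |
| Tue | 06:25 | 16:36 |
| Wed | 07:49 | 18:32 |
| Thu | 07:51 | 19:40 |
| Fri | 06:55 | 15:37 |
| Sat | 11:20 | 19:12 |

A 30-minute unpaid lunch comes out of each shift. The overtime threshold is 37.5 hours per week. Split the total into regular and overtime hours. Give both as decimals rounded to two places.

Mon: 10:46–21:51 = 11 h 5 min; less 30 min break → 10 h 35 min
Tue: 06:25–16:36 = 10 h 11 min; less 30 min break → 9 h 41 min
Wed: 07:49–18:32 = 10 h 43 min; less 30 min break → 10 h 13 min
Thu: 07:51–19:40 = 11 h 49 min; less 30 min break → 11 h 19 min
Fri: 06:55–15:37 = 8 h 42 min; less 30 min break → 8 h 12 min
Sat: 11:20–19:12 = 7 h 52 min; less 30 min break → 7 h 22 min
Total worked: 57 h 22 min = 57.37 h.
Threshold 37.5 h → overtime 19 h 52 min, regular 37 h 30 min.

Regular 37.50 hours, overtime 19.87 hours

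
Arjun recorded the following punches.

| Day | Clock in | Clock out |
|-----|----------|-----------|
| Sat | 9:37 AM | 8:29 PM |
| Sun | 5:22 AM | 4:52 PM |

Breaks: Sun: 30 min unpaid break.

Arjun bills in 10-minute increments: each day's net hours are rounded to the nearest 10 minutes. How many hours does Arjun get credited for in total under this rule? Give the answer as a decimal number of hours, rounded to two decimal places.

Sat: 9:37 AM–8:29 PM = 10 h 52 min → rounds to 10 h 50 min
Sun: 5:22 AM–4:52 PM = 11 h 30 min − 30 min = 11 h 0 min → rounds to 11 h 0 min
Total credited: 21 h 50 min.

21.83 hours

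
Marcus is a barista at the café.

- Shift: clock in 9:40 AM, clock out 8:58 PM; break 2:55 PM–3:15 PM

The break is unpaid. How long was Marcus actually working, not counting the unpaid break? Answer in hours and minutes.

10 h 58 min

Shift: 9:40 AM–8:58 PM = 11 h 18 min; less 20 min break → 10 h 58 min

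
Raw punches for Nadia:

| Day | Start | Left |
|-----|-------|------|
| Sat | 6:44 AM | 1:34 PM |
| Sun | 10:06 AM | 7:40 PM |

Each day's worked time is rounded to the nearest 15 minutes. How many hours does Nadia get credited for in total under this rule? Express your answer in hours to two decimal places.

16.25 hours

Sat: 6:44 AM–1:34 PM = 6 h 50 min → rounds to 6 h 45 min
Sun: 10:06 AM–7:40 PM = 9 h 34 min → rounds to 9 h 30 min
Total credited: 16 h 15 min.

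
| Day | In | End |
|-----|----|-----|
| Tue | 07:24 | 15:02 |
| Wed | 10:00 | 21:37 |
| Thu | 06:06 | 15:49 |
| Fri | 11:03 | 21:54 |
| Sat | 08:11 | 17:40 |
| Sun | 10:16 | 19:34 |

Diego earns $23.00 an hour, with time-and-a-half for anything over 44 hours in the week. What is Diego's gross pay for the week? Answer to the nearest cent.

$1515.70

Tue: 07:24–15:02 = 7 h 38 min
Wed: 10:00–21:37 = 11 h 37 min
Thu: 06:06–15:49 = 9 h 43 min
Fri: 11:03–21:54 = 10 h 51 min
Sat: 08:11–17:40 = 9 h 29 min
Sun: 10:16–19:34 = 9 h 18 min
Total worked: 58 h 36 min = 3516 min.
Regular 44 h 0 min = 2640 min at $23.00/h; overtime 14 h 36 min = 876 min at $34.50/h.
Pay = (2640 × $23.00 + 876 × $34.50) ÷ 60 = $1515.70.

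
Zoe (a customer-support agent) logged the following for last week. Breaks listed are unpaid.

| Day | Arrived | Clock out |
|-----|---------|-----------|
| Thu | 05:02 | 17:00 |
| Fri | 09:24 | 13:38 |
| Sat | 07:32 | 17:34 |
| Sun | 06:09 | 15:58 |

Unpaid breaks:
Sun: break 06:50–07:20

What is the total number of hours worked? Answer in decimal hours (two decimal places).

Thu: 05:02–17:00 = 11 h 58 min
Fri: 09:24–13:38 = 4 h 14 min
Sat: 07:32–17:34 = 10 h 2 min
Sun: 06:09–15:58 = 9 h 49 min; less 30 min break → 9 h 19 min
Total: 11 h 58 min + 4 h 14 min + 10 h 2 min + 9 h 19 min = 35 h 33 min.

35.55 hours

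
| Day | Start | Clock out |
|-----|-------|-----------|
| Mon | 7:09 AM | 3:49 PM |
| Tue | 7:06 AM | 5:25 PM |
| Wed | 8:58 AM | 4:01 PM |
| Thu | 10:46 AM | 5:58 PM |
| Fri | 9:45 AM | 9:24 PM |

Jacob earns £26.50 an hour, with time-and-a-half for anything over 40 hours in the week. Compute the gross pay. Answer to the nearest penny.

£1254.11

Mon: 7:09 AM–3:49 PM = 8 h 40 min
Tue: 7:06 AM–5:25 PM = 10 h 19 min
Wed: 8:58 AM–4:01 PM = 7 h 3 min
Thu: 10:46 AM–5:58 PM = 7 h 12 min
Fri: 9:45 AM–9:24 PM = 11 h 39 min
Total worked: 44 h 53 min = 2693 min.
Regular 40 h 0 min = 2400 min at £26.50/h; overtime 4 h 53 min = 293 min at £39.75/h.
Pay = (2400 × £26.50 + 293 × £39.75) ÷ 60 = £1254.11.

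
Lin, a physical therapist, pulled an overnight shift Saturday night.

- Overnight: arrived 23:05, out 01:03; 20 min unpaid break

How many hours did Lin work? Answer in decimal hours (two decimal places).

Overnight: 23:05 → midnight = 0 h 55 min; midnight → 01:03 = 1 h 3 min; span 1 h 58 min; less 20 min break → 1 h 38 min

1.63 hours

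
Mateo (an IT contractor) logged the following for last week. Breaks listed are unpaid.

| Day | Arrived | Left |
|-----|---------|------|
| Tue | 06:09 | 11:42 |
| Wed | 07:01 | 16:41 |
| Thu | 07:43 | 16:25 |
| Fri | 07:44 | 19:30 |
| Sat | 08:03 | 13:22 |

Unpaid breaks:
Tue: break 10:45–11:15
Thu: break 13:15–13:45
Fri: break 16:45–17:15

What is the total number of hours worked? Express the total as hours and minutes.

39 h 30 min

Tue: 06:09–11:42 = 5 h 33 min; less 30 min break → 5 h 3 min
Wed: 07:01–16:41 = 9 h 40 min
Thu: 07:43–16:25 = 8 h 42 min; less 30 min break → 8 h 12 min
Fri: 07:44–19:30 = 11 h 46 min; less 30 min break → 11 h 16 min
Sat: 08:03–13:22 = 5 h 19 min
Total: 5 h 3 min + 9 h 40 min + 8 h 12 min + 11 h 16 min + 5 h 19 min = 39 h 30 min.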